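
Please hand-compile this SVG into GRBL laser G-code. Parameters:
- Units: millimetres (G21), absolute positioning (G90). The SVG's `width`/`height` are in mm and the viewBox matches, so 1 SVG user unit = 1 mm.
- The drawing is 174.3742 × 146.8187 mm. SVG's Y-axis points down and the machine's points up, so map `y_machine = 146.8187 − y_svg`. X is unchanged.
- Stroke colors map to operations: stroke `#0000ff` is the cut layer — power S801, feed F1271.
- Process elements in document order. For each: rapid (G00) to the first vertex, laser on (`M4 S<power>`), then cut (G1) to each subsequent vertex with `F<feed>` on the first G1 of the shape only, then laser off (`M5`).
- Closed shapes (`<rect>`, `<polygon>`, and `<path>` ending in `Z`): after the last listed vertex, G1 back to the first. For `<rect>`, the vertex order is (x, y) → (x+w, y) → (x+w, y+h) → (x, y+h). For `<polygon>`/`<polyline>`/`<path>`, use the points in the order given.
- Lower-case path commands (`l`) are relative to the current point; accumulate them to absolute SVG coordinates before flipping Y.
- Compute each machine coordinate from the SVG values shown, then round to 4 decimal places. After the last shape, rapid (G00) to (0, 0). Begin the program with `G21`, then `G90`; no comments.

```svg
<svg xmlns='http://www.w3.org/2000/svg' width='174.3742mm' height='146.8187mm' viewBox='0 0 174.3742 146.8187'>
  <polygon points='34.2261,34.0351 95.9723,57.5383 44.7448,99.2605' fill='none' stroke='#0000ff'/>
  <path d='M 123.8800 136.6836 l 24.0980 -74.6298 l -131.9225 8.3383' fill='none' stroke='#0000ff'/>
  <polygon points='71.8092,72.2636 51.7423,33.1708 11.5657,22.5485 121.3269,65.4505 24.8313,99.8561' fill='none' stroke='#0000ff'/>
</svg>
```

viewBox `0 0 174.3742 146.8187` with mm width/height → 1 unit = 1 mm. Flip: y_m = 146.8187 − y_svg.

**Shape 1** — `<polygon>` regular polygon, stroke `#0000ff` → cut (S801, F1271). Machine vertices: (34.2261,112.7836) → (95.9723,89.2804) → (44.7448,47.5582) → (34.2261,112.7836). Closed: final G1 returns to the first vertex.

**Shape 2** — `<path>` open polyline, stroke `#0000ff` → cut (S801, F1271). Machine vertices: (123.8800,10.1351) → (147.9780,84.7649) → (16.0555,76.4266). Open path.

**Shape 3** — `<polygon>` closed polygon, stroke `#0000ff` → cut (S801, F1271). Machine vertices: (71.8092,74.5551) → (51.7423,113.6479) → (11.5657,124.2702) → (121.3269,81.3682) → (24.8313,46.9626) → (71.8092,74.5551). Closed: final G1 returns to the first vertex.

G21
G90
G00 X34.2261 Y112.7836
M4 S801
G1 X95.9723 Y89.2804 F1271
G1 X44.7448 Y47.5582
G1 X34.2261 Y112.7836
M5
G00 X123.8800 Y10.1351
M4 S801
G1 X147.9780 Y84.7649 F1271
G1 X16.0555 Y76.4266
M5
G00 X71.8092 Y74.5551
M4 S801
G1 X51.7423 Y113.6479 F1271
G1 X11.5657 Y124.2702
G1 X121.3269 Y81.3682
G1 X24.8313 Y46.9626
G1 X71.8092 Y74.5551
M5
G00 X0.0000 Y0.0000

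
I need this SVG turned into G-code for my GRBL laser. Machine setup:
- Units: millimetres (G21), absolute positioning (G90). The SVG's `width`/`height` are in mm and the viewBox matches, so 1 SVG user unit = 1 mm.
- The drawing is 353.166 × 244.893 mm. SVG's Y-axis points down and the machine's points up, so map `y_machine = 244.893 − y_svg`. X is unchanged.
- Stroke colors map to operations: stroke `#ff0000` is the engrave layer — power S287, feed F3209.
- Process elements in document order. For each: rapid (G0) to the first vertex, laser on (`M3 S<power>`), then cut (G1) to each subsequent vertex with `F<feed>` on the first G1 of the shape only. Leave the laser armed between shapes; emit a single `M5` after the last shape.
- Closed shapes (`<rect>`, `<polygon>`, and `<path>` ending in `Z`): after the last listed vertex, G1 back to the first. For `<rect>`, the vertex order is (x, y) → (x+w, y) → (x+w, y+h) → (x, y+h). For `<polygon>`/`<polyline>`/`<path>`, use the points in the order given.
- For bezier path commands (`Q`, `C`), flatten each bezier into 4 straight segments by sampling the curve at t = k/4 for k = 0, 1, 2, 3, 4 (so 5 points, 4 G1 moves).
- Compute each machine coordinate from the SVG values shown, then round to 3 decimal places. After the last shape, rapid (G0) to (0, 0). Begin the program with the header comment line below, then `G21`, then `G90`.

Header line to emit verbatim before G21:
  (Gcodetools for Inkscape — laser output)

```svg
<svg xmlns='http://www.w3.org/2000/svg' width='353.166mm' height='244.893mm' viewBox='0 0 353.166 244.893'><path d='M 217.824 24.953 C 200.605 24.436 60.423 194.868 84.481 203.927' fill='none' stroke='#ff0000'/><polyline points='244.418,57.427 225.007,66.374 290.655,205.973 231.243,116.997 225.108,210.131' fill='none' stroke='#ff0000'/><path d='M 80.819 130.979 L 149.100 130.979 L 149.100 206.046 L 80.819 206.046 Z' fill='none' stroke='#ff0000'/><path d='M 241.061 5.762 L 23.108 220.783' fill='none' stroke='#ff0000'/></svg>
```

(Gcodetools for Inkscape — laser output)
G21
G90
G0 X217.824 Y219.940
M3 S287
G1 X186.342 Y193.467 F3209
G1 X135.674 Y134.044
G1 X92.745 Y72.825
G1 X84.481 Y40.966
G0 X244.418 Y187.466
M3 S287
G1 X225.007 Y178.519 F3209
G1 X290.655 Y38.920
G1 X231.243 Y127.896
G1 X225.108 Y34.762
G0 X80.819 Y113.914
M3 S287
G1 X149.100 Y113.914 F3209
G1 X149.100 Y38.847
G1 X80.819 Y38.847
G1 X80.819 Y113.914
G0 X241.061 Y239.131
M3 S287
G1 X23.108 Y24.110 F3209
M5
G0 X0.000 Y0.000

1 u = 1 mm; y_m = 244.893 − y.

[1] `<path>` cubic bezier, #ff0000→engrave S287 F3209: (217.824,219.940) → (186.342,193.467) → (135.674,134.044) → (92.745,72.825) → (84.481,40.966)

[2] `<polyline>` open polyline, #ff0000→engrave S287 F3209: (244.418,187.466) → (225.007,178.519) → (290.655,38.920) → (231.243,127.896) → (225.108,34.762)

[3] `<path>` rectangle, #ff0000→engrave S287 F3209: (80.819,113.914) → (149.100,113.914) → (149.100,38.847) → (80.819,38.847) → (80.819,113.914) (closed)

[4] `<path>` line segment, #ff0000→engrave S287 F3209: (241.061,239.131) → (23.108,24.110)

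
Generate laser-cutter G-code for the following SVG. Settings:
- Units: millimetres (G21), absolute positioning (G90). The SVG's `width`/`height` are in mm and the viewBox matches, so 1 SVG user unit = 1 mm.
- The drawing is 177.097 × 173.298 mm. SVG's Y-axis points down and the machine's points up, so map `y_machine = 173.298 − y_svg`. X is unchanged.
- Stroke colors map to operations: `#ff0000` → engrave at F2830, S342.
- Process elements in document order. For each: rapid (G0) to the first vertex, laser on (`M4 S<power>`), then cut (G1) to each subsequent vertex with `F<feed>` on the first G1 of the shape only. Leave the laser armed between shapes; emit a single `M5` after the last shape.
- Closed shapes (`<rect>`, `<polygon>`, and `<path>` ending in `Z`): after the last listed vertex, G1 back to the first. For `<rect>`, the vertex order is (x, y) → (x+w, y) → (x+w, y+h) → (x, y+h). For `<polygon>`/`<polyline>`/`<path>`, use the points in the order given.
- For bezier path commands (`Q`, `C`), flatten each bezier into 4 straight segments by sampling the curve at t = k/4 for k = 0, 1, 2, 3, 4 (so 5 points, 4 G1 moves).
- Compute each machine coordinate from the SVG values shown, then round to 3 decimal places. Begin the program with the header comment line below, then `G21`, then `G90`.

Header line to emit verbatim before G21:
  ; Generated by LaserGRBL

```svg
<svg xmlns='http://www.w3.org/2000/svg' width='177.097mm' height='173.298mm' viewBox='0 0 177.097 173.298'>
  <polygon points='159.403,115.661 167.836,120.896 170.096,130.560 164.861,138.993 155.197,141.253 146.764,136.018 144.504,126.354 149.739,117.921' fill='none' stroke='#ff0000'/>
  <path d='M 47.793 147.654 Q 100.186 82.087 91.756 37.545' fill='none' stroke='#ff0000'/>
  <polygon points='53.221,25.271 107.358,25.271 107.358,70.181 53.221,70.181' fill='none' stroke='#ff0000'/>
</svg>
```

viewBox `0 0 177.097 173.298` with mm width/height → 1 unit = 1 mm. Flip: y_m = 173.298 − y_svg.

**Shape 1** — `<polygon>` regular polygon, stroke `#ff0000` → engrave (S342, F2830). Machine vertices: (159.403,57.637) → (167.836,52.402) → (170.096,42.738) → (164.861,34.305) → (155.197,32.045) → (146.764,37.280) → (144.504,46.944) → (149.739,55.377) → (159.403,57.637). Closed: final G1 returns to the first vertex.

**Shape 2** — `<path>` quadratic bezier, stroke `#ff0000` → engrave (S342, F2830). Control points (SVG): P0=(47.793,147.654), P1=(100.186,82.087), P2=(91.756,37.545); sampled at t=k/4. Machine vertices: (47.793,25.644) → (70.188,57.113) → (84.980,85.955) → (92.170,112.168) → (91.756,135.753). Open path.

**Shape 3** — `<polygon>` rectangle, stroke `#ff0000` → engrave (S342, F2830). Machine vertices: (53.221,148.027) → (107.358,148.027) → (107.358,103.117) → (53.221,103.117) → (53.221,148.027). Closed: final G1 returns to the first vertex.

; Generated by LaserGRBL
G21
G90
G0 X159.403 Y57.637
M4 S342
G1 X167.836 Y52.402 F2830
G1 X170.096 Y42.738
G1 X164.861 Y34.305
G1 X155.197 Y32.045
G1 X146.764 Y37.280
G1 X144.504 Y46.944
G1 X149.739 Y55.377
G1 X159.403 Y57.637
G0 X47.793 Y25.644
M4 S342
G1 X70.188 Y57.113 F2830
G1 X84.980 Y85.955
G1 X92.170 Y112.168
G1 X91.756 Y135.753
G0 X53.221 Y148.027
M4 S342
G1 X107.358 Y148.027 F2830
G1 X107.358 Y103.117
G1 X53.221 Y103.117
G1 X53.221 Y148.027
M5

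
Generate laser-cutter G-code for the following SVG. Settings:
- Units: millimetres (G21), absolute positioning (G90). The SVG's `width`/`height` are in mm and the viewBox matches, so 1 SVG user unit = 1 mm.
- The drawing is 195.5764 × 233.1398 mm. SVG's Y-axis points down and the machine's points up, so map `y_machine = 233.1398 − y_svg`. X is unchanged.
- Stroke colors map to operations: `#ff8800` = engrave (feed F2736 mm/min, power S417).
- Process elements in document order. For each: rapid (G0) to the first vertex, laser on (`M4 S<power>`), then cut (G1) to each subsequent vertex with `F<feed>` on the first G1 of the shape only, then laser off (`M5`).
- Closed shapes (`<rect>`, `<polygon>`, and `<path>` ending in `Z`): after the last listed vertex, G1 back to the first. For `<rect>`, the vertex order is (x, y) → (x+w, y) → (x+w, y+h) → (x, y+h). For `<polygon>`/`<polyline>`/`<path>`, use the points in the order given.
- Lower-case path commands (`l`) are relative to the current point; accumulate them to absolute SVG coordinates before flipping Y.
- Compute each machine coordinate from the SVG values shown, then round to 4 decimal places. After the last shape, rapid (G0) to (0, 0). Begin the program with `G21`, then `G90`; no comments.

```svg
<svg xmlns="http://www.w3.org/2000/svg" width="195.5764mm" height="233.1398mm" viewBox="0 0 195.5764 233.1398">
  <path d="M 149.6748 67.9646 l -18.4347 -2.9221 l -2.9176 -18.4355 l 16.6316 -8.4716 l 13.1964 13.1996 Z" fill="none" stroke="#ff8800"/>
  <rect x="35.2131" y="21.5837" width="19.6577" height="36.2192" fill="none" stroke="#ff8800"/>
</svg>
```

G21
G90
G0 X149.6748 Y165.1752
M4 S417
G1 X131.2401 Y168.0973 F2736
G1 X128.3225 Y186.5328
G1 X144.9541 Y195.0044
G1 X158.1505 Y181.8048
G1 X149.6748 Y165.1752
M5
G0 X35.2131 Y211.5561
M4 S417
G1 X54.8708 Y211.5561 F2736
G1 X54.8708 Y175.3369
G1 X35.2131 Y175.3369
G1 X35.2131 Y211.5561
M5
G0 X0.0000 Y0.0000

Since the viewBox matches the mm dimensions, user units are millimetres directly. The only transform is the Y-flip y_m = 233.1398 − y_svg.

Shape 1 is a regular polygon drawn with `<path>`. Its stroke #ff8800 means engrave at S417, F2736. After flipping Y the toolpath is (149.6748,165.1752) → (131.2401,168.0973) → (128.3225,186.5328) → (144.9541,195.0044) → (158.1505,181.8048) → (149.6748,165.1752), returning to the start.

Shape 2 is a rectangle drawn with `<rect>`. Its stroke #ff8800 means engrave at S417, F2736. After flipping Y the toolpath is (35.2131,211.5561) → (54.8708,211.5561) → (54.8708,175.3369) → (35.2131,175.3369) → (35.2131,211.5561), returning to the start.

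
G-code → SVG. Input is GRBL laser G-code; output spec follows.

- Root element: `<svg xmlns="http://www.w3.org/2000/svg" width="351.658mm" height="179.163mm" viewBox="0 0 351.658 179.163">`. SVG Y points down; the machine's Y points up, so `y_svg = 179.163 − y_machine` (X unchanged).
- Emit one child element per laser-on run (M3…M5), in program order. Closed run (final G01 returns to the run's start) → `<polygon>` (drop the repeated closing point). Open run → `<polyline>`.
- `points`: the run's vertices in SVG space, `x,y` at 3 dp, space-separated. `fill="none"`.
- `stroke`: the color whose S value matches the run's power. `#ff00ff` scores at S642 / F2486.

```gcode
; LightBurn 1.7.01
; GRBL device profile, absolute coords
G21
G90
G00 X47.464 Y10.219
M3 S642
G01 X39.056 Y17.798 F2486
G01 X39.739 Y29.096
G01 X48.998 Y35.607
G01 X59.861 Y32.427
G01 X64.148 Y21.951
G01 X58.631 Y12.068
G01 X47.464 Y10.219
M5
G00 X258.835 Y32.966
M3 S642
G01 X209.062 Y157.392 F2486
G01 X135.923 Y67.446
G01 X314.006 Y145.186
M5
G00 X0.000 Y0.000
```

Machine Y-up, SVG Y-down with viewBox height 179.163, so y_svg = 179.163 − y_machine; X carries over. Every run uses S642, so all elements get stroke `#ff00ff` (score).

Run 1: The run returns to its start, so emit a `<polygon>` with points (Y-flipped): 47.464,168.944 39.056,161.365 39.739,150.067 48.998,143.556 59.861,146.736 64.148,157.212 58.631,167.095.

Run 2: The run is open, so emit a `<polyline>` with points (Y-flipped): 258.835,146.197 209.062,21.771 135.923,111.717 314.006,33.977.

<svg xmlns="http://www.w3.org/2000/svg" width="351.658mm" height="179.163mm" viewBox="0 0 351.658 179.163">
  <polygon points="47.464,168.944 39.056,161.365 39.739,150.067 48.998,143.556 59.861,146.736 64.148,157.212 58.631,167.095" fill="none" stroke="#ff00ff"/>
  <polyline points="258.835,146.197 209.062,21.771 135.923,111.717 314.006,33.977" fill="none" stroke="#ff00ff"/>
</svg>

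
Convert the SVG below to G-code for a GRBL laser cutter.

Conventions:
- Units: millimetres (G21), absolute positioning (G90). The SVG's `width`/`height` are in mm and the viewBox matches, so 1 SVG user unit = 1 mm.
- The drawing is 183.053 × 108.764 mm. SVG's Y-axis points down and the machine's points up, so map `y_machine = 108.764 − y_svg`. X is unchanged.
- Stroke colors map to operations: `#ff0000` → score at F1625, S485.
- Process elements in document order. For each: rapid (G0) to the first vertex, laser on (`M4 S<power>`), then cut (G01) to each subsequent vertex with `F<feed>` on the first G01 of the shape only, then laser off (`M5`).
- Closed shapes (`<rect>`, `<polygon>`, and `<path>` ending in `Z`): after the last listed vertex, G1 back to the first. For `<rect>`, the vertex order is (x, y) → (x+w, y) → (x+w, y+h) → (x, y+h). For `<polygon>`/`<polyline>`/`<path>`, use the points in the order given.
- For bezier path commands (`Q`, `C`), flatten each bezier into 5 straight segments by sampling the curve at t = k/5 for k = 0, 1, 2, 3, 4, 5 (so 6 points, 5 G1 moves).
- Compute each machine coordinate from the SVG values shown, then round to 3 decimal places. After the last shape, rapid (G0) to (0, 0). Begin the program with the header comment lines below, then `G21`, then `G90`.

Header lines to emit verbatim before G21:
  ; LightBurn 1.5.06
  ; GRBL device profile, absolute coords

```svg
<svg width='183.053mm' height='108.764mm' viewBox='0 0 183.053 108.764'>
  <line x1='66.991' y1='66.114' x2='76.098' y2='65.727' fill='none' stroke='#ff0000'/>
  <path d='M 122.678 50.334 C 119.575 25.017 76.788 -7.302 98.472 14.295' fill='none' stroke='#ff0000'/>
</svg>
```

; LightBurn 1.5.06
; GRBL device profile, absolute coords
G21
G90
G0 X66.991 Y42.650
M4 S485
G01 X76.098 Y43.037 F1625
M5
G0 X122.678 Y58.430
M4 S485
G01 X116.887 Y73.973 F1625
G01 X106.572 Y88.273
G01 X96.731 Y98.404
G01 X92.365 Y101.445
G01 X98.472 Y94.469
M5
G0 X0.000 Y0.000

1 u = 1 mm; y_m = 108.764 − y.

[1] `<line>` line segment, #ff0000→score S485 F1625: (66.991,42.650) → (76.098,43.037)

[2] `<path>` cubic bezier, #ff0000→score S485 F1625: (122.678,58.430) → (116.887,73.973) → (106.572,88.273) → (96.731,98.404) → (92.365,101.445) → (98.472,94.469)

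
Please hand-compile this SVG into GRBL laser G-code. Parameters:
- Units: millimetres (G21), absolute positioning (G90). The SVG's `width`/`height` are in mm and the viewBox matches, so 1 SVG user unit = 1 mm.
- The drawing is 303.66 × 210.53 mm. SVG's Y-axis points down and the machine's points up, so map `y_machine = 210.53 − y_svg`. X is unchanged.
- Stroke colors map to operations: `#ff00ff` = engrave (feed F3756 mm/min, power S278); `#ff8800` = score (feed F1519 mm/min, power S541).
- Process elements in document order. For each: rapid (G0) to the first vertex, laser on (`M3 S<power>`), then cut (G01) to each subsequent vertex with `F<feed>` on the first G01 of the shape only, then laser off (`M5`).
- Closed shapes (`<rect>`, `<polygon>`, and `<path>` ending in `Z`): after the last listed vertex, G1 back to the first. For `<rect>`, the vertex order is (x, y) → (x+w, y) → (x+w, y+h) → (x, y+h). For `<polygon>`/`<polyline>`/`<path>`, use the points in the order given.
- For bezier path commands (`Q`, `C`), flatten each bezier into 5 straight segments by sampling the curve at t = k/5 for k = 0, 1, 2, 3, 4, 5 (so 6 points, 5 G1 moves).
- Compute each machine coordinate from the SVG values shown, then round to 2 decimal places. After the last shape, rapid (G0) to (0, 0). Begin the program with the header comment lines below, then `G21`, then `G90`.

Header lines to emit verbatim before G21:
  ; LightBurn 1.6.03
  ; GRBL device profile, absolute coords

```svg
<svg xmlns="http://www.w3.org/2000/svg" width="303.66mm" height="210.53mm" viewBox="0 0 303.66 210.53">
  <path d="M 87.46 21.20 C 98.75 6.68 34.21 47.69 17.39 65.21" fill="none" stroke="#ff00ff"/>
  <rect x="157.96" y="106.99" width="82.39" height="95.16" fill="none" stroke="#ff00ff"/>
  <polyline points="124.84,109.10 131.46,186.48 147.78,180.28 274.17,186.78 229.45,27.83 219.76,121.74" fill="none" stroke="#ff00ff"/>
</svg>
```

Since the viewBox matches the mm dimensions, user units are millimetres directly. The only transform is the Y-flip y_m = 210.53 − y_svg.

Shape 1 is a cubic bezier drawn with `<path>`. Its stroke #ff00ff means engrave at S278, F3756. After flipping Y the toolpath is (87.46,189.33) → (86.12,192.01) → (72.52,185.16) → (52.57,172.56) → (32.22,158.02) → (17.39,145.32).

Shape 2 is a rectangle drawn with `<rect>`. Its stroke #ff00ff means engrave at S278, F3756. After flipping Y the toolpath is (157.96,103.54) → (240.35,103.54) → (240.35,8.38) → (157.96,8.38) → (157.96,103.54), returning to the start.

Shape 3 is a open polyline drawn with `<polyline>`. Its stroke #ff00ff means engrave at S278, F3756. After flipping Y the toolpath is (124.84,101.43) → (131.46,24.05) → (147.78,30.25) → (274.17,23.75) → (229.45,182.70) → (219.76,88.79).

; LightBurn 1.6.03
; GRBL device profile, absolute coords
G21
G90
G0 X87.46 Y189.33
M3 S278
G01 X86.12 Y192.01 F3756
G01 X72.52 Y185.16
G01 X52.57 Y172.56
G01 X32.22 Y158.02
G01 X17.39 Y145.32
M5
G0 X157.96 Y103.54
M3 S278
G01 X240.35 Y103.54 F3756
G01 X240.35 Y8.38
G01 X157.96 Y8.38
G01 X157.96 Y103.54
M5
G0 X124.84 Y101.43
M3 S278
G01 X131.46 Y24.05 F3756
G01 X147.78 Y30.25
G01 X274.17 Y23.75
G01 X229.45 Y182.70
G01 X219.76 Y88.79
M5
G0 X0.00 Y0.00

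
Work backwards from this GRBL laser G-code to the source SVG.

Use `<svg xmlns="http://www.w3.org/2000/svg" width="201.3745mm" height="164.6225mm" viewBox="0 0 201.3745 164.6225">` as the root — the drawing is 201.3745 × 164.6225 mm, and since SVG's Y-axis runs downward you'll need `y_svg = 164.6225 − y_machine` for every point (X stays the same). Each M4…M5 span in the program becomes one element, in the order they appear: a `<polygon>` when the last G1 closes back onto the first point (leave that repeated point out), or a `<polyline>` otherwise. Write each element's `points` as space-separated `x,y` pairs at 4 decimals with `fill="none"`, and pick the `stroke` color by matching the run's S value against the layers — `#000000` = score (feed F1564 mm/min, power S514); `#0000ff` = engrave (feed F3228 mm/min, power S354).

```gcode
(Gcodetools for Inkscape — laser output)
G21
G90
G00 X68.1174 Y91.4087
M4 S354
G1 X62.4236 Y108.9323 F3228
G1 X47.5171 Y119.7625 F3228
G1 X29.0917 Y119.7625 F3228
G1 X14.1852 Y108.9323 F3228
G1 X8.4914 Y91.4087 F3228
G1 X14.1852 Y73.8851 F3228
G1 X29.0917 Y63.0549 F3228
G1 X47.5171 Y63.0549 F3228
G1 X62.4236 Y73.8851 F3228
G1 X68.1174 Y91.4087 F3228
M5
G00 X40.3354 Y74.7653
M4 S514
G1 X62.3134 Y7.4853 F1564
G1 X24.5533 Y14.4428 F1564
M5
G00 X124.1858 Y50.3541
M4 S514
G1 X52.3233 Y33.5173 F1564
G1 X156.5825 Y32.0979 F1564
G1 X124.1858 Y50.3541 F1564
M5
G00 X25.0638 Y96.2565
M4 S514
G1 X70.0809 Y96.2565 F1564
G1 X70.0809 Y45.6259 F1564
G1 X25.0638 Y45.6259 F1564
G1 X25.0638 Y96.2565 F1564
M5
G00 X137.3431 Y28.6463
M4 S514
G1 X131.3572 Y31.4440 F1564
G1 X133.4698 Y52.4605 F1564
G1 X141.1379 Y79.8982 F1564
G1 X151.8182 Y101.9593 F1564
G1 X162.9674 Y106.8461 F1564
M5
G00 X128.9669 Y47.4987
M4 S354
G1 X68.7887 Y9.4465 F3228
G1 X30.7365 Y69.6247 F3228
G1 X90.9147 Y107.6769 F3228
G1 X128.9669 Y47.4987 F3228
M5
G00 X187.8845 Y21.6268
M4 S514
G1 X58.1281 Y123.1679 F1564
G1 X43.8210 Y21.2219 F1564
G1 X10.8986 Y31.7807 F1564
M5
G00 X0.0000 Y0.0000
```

<svg xmlns="http://www.w3.org/2000/svg" width="201.3745mm" height="164.6225mm" viewBox="0 0 201.3745 164.6225">
  <polygon points="68.1174,73.2138 62.4236,55.6902 47.5171,44.8600 29.0917,44.8600 14.1852,55.6902 8.4914,73.2138 14.1852,90.7374 29.0917,101.5676 47.5171,101.5676 62.4236,90.7374" fill="none" stroke="#0000ff"/>
  <polyline points="40.3354,89.8572 62.3134,157.1372 24.5533,150.1797" fill="none" stroke="#000000"/>
  <polygon points="124.1858,114.2684 52.3233,131.1052 156.5825,132.5246" fill="none" stroke="#000000"/>
  <polygon points="25.0638,68.3660 70.0809,68.3660 70.0809,118.9966 25.0638,118.9966" fill="none" stroke="#000000"/>
  <polyline points="137.3431,135.9762 131.3572,133.1785 133.4698,112.1620 141.1379,84.7243 151.8182,62.6632 162.9674,57.7764" fill="none" stroke="#000000"/>
  <polygon points="128.9669,117.1238 68.7887,155.1760 30.7365,94.9978 90.9147,56.9456" fill="none" stroke="#0000ff"/>
  <polyline points="187.8845,142.9957 58.1281,41.4546 43.8210,143.4006 10.8986,132.8418" fill="none" stroke="#000000"/>
</svg>

Machine Y-up, SVG Y-down with viewBox height 164.6225, so y_svg = 164.6225 − y_machine; X carries over.

Run 1: the run's S354 means `#0000ff` (engrave). The run returns to its start, so emit a `<polygon>` with points (Y-flipped): 68.1174,73.2138 62.4236,55.6902 47.5171,44.8600 29.0917,44.8600 14.1852,55.6902 8.4914,73.2138 14.1852,90.7374 29.0917,101.5676 47.5171,101.5676 62.4236,90.7374.

Run 2: S514 ⇒ score layer `#000000`. The run is open, so emit a `<polyline>` with points (Y-flipped): 40.3354,89.8572 62.3134,157.1372 24.5533,150.1797.

Run 3: S514 ⇒ score layer `#000000`. The run returns to its start, so emit a `<polygon>` with points (Y-flipped): 124.1858,114.2684 52.3233,131.1052 156.5825,132.5246.

Run 4: S514 ⇒ score layer `#000000`. The run returns to its start, so emit a `<polygon>` with points (Y-flipped): 25.0638,68.3660 70.0809,68.3660 70.0809,118.9966 25.0638,118.9966.

Run 5: power S514 maps to stroke `#000000` (score). The run is open, so emit a `<polyline>` with points (Y-flipped): 137.3431,135.9762 131.3572,133.1785 133.4698,112.1620 141.1379,84.7243 151.8182,62.6632 162.9674,57.7764.

Run 6: the run's S354 means `#0000ff` (engrave). The run returns to its start, so emit a `<polygon>` with points (Y-flipped): 128.9669,117.1238 68.7887,155.1760 30.7365,94.9978 90.9147,56.9456.

Run 7: power S514 maps to stroke `#000000` (score). The run is open, so emit a `<polyline>` with points (Y-flipped): 187.8845,142.9957 58.1281,41.4546 43.8210,143.4006 10.8986,132.8418.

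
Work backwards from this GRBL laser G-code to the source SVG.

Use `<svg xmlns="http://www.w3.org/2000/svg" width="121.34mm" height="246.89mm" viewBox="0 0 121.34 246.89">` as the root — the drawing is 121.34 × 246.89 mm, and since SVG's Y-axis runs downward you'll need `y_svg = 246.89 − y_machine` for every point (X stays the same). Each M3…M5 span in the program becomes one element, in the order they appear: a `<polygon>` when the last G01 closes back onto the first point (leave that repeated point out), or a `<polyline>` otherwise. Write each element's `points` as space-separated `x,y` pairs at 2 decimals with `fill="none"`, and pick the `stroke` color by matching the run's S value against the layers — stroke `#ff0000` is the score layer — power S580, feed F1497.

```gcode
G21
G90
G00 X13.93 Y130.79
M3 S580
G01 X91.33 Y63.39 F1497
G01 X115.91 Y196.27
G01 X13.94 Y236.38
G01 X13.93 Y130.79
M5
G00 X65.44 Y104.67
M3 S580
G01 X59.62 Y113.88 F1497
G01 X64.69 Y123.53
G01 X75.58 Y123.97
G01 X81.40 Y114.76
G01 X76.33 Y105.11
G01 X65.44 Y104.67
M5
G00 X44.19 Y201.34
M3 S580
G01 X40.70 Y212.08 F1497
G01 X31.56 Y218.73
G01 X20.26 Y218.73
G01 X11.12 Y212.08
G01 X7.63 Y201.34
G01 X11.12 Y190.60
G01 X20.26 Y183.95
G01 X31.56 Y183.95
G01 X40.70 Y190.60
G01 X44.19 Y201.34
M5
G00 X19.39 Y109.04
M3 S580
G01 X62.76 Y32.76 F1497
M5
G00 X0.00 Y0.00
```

<svg xmlns="http://www.w3.org/2000/svg" width="121.34mm" height="246.89mm" viewBox="0 0 121.34 246.89">
  <polygon points="13.93,116.10 91.33,183.50 115.91,50.62 13.94,10.51" fill="none" stroke="#ff0000"/>
  <polygon points="65.44,142.22 59.62,133.01 64.69,123.36 75.58,122.92 81.40,132.13 76.33,141.78" fill="none" stroke="#ff0000"/>
  <polygon points="44.19,45.55 40.70,34.81 31.56,28.16 20.26,28.16 11.12,34.81 7.63,45.55 11.12,56.29 20.26,62.94 31.56,62.94 40.70,56.29" fill="none" stroke="#ff0000"/>
  <polyline points="19.39,137.85 62.76,214.13" fill="none" stroke="#ff0000"/>
</svg>

Each laser-on run becomes one SVG element. Flip Y back into SVG space with y_svg = 246.89 − y_machine. Every run uses S580, so all elements get stroke `#ff0000` (score).

Run 1: The run returns to its start, so emit a `<polygon>` with points (Y-flipped): 13.93,116.10 91.33,183.50 115.91,50.62 13.94,10.51.

Run 2: The run returns to its start, so emit a `<polygon>` with points (Y-flipped): 65.44,142.22 59.62,133.01 64.69,123.36 75.58,122.92 81.40,132.13 76.33,141.78.

Run 3: The run returns to its start, so emit a `<polygon>` with points (Y-flipped): 44.19,45.55 40.70,34.81 31.56,28.16 20.26,28.16 11.12,34.81 7.63,45.55 11.12,56.29 20.26,62.94 31.56,62.94 40.70,56.29.

Run 4: The run is open, so emit a `<polyline>` with points (Y-flipped): 19.39,137.85 62.76,214.13.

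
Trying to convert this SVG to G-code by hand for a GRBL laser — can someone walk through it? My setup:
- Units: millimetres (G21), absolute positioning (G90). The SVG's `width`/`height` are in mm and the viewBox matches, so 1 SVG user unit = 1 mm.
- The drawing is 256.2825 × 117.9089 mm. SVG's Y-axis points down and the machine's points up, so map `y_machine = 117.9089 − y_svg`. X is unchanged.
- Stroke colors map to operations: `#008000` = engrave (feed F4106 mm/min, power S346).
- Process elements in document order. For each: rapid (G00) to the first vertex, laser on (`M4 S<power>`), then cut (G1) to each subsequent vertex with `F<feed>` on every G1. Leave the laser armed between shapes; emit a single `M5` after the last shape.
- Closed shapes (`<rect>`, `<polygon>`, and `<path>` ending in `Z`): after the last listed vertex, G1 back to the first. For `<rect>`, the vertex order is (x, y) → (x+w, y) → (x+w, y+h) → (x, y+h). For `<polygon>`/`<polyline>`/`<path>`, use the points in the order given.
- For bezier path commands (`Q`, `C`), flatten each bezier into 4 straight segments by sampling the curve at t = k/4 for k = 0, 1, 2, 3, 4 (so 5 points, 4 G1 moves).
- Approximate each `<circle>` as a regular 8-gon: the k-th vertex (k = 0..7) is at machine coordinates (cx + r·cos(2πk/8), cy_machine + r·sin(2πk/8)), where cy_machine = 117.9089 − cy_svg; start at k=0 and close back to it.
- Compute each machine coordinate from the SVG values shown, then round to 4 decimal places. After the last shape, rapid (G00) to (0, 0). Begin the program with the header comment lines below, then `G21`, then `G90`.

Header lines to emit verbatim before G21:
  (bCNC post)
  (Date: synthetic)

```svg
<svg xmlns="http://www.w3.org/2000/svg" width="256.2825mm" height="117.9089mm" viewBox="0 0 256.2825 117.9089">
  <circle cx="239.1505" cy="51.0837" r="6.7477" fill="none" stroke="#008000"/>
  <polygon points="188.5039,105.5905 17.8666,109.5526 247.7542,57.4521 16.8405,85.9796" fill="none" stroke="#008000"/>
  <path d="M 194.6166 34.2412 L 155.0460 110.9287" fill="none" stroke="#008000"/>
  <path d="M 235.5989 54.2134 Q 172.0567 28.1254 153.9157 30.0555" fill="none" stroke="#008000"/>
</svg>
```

Since the viewBox matches the mm dimensions, user units are millimetres directly. The only transform is the Y-flip y_m = 117.9089 − y_svg.

Shape 1 is a circle drawn with `<circle>`. Its stroke #008000 means engrave at S346, F4106. After flipping Y the toolpath is (245.8982,66.8252) → (243.9218,71.5965) → (239.1505,73.5729) → (234.3792,71.5965) → (232.4028,66.8252) → (234.3792,62.0539) → (239.1505,60.0775) → (243.9218,62.0539) → (245.8982,66.8252), returning to the start.

Shape 2 is a closed polygon drawn with `<polygon>`. Its stroke #008000 means engrave at S346, F4106. After flipping Y the toolpath is (188.5039,12.3184) → (17.8666,8.3563) → (247.7542,60.4568) → (16.8405,31.9293) → (188.5039,12.3184), returning to the start.

Shape 3 is a line segment drawn with `<path>`. Its stroke #008000 means engrave at S346, F4106. After flipping Y the toolpath is (194.6166,83.6677) → (155.0460,6.9802).

Shape 4 is a quadratic bezier drawn with `<path>`. Its stroke #008000 means engrave at S346, F4106. After flipping Y the toolpath is (235.5989,63.6955) → (206.6654,74.9884) → (183.4070,82.7790) → (165.8238,87.0673) → (153.9157,87.8534).

(bCNC post)
(Date: synthetic)
G21
G90
G00 X245.8982 Y66.8252
M4 S346
G1 X243.9218 Y71.5965 F4106
G1 X239.1505 Y73.5729 F4106
G1 X234.3792 Y71.5965 F4106
G1 X232.4028 Y66.8252 F4106
G1 X234.3792 Y62.0539 F4106
G1 X239.1505 Y60.0775 F4106
G1 X243.9218 Y62.0539 F4106
G1 X245.8982 Y66.8252 F4106
G00 X188.5039 Y12.3184
M4 S346
G1 X17.8666 Y8.3563 F4106
G1 X247.7542 Y60.4568 F4106
G1 X16.8405 Y31.9293 F4106
G1 X188.5039 Y12.3184 F4106
G00 X194.6166 Y83.6677
M4 S346
G1 X155.0460 Y6.9802 F4106
G00 X235.5989 Y63.6955
M4 S346
G1 X206.6654 Y74.9884 F4106
G1 X183.4070 Y82.7790 F4106
G1 X165.8238 Y87.0673 F4106
G1 X153.9157 Y87.8534 F4106
M5
G00 X0.0000 Y0.0000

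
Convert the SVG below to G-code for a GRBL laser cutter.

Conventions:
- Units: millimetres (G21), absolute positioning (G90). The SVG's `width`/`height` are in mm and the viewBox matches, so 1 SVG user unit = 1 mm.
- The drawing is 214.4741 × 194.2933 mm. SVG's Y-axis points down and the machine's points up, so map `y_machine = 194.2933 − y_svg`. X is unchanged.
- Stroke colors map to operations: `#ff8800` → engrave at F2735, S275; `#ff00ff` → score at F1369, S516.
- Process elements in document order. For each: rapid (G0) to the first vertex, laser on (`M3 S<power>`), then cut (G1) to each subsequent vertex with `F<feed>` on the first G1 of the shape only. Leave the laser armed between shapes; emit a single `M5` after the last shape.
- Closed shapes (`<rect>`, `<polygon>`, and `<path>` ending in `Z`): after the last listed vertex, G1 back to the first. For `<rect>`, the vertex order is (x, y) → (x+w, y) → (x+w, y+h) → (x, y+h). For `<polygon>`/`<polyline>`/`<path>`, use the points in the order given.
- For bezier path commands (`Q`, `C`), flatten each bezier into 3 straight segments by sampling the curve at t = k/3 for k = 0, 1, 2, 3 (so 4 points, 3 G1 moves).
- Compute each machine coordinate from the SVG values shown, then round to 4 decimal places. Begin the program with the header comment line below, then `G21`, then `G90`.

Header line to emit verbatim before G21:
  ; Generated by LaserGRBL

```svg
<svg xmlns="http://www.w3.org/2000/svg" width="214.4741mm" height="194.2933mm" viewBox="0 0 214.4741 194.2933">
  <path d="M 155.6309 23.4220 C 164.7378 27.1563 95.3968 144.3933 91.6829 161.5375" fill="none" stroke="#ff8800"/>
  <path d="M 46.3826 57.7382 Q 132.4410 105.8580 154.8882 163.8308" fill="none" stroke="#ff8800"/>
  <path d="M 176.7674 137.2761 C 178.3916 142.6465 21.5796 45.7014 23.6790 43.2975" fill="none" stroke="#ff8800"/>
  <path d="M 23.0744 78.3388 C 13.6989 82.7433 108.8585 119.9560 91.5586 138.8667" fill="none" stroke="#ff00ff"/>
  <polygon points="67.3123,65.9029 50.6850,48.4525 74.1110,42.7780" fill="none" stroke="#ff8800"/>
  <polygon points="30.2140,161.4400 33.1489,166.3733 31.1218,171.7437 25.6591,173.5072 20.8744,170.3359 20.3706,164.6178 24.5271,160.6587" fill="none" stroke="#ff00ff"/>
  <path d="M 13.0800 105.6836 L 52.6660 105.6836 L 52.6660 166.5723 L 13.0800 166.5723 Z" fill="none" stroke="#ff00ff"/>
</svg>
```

viewBox `0 0 214.4741 194.2933` with mm width/height → 1 unit = 1 mm. Flip: y_m = 194.2933 − y_svg.

**Shape 1** — `<path>` cubic bezier, stroke `#ff8800` → engrave (S275, F2735). Control points (SVG): P0=(155.6309,23.4220), P1=(164.7378,27.1563), P2=(95.3968,144.3933), P3=(91.6829,161.5375); sampled at t=k/3. Machine vertices: (155.6309,170.8713) → (143.9246,137.2137) → (111.9364,75.3533) → (91.6829,32.7558). Open path.

**Shape 2** — `<path>` quadratic bezier, stroke `#ff8800` → engrave (S275, F2735). Control points (SVG): P0=(46.3826,57.7382), P1=(132.4410,105.8580), P2=(154.8882,163.8308); sampled at t=k/3. Machine vertices: (46.3826,136.5551) → (96.6870,103.3805) → (132.8555,68.0163) → (154.8882,30.4625). Open path.

**Shape 3** — `<path>` cubic bezier, stroke `#ff8800` → engrave (S275, F2735). Control points (SVG): P0=(176.7674,137.2761), P1=(178.3916,142.6465), P2=(21.5796,45.7014), P3=(23.6790,43.2975); sampled at t=k/3. Machine vertices: (176.7674,57.0172) → (137.3331,78.4610) → (62.7965,124.3692) → (23.6790,150.9958). Open path.

**Shape 4** — `<path>` cubic bezier, stroke `#ff00ff` → score (S516, F1369). Control points (SVG): P0=(23.0744,78.3388), P1=(13.6989,82.7433), P2=(108.8585,119.9560), P3=(91.5586,138.8667); sampled at t=k/3. Machine vertices: (23.0744,115.9545) → (40.5071,102.5069) → (79.4088,78.5450) → (91.5586,55.4266). Open path.

**Shape 5** — `<polygon>` regular polygon, stroke `#ff8800` → engrave (S275, F2735). Machine vertices: (67.3123,128.3904) → (50.6850,145.8408) → (74.1110,151.5153) → (67.3123,128.3904). Closed: final G1 returns to the first vertex.

**Shape 6** — `<polygon>` regular polygon, stroke `#ff00ff` → score (S516, F1369). Machine vertices: (30.2140,32.8533) → (33.1489,27.9200) → (31.1218,22.5496) → (25.6591,20.7861) → (20.8744,23.9574) → (20.3706,29.6755) → (24.5271,33.6346) → (30.2140,32.8533). Closed: final G1 returns to the first vertex.

**Shape 7** — `<path>` rectangle, stroke `#ff00ff` → score (S516, F1369). Machine vertices: (13.0800,88.6097) → (52.6660,88.6097) → (52.6660,27.7210) → (13.0800,27.7210) → (13.0800,88.6097). Closed: final G1 returns to the first vertex.

; Generated by LaserGRBL
G21
G90
G0 X155.6309 Y170.8713
M3 S275
G1 X143.9246 Y137.2137 F2735
G1 X111.9364 Y75.3533
G1 X91.6829 Y32.7558
G0 X46.3826 Y136.5551
M3 S275
G1 X96.6870 Y103.3805 F2735
G1 X132.8555 Y68.0163
G1 X154.8882 Y30.4625
G0 X176.7674 Y57.0172
M3 S275
G1 X137.3331 Y78.4610 F2735
G1 X62.7965 Y124.3692
G1 X23.6790 Y150.9958
G0 X23.0744 Y115.9545
M3 S516
G1 X40.5071 Y102.5069 F1369
G1 X79.4088 Y78.5450
G1 X91.5586 Y55.4266
G0 X67.3123 Y128.3904
M3 S275
G1 X50.6850 Y145.8408 F2735
G1 X74.1110 Y151.5153
G1 X67.3123 Y128.3904
G0 X30.2140 Y32.8533
M3 S516
G1 X33.1489 Y27.9200 F1369
G1 X31.1218 Y22.5496
G1 X25.6591 Y20.7861
G1 X20.8744 Y23.9574
G1 X20.3706 Y29.6755
G1 X24.5271 Y33.6346
G1 X30.2140 Y32.8533
G0 X13.0800 Y88.6097
M3 S516
G1 X52.6660 Y88.6097 F1369
G1 X52.6660 Y27.7210
G1 X13.0800 Y27.7210
G1 X13.0800 Y88.6097
M5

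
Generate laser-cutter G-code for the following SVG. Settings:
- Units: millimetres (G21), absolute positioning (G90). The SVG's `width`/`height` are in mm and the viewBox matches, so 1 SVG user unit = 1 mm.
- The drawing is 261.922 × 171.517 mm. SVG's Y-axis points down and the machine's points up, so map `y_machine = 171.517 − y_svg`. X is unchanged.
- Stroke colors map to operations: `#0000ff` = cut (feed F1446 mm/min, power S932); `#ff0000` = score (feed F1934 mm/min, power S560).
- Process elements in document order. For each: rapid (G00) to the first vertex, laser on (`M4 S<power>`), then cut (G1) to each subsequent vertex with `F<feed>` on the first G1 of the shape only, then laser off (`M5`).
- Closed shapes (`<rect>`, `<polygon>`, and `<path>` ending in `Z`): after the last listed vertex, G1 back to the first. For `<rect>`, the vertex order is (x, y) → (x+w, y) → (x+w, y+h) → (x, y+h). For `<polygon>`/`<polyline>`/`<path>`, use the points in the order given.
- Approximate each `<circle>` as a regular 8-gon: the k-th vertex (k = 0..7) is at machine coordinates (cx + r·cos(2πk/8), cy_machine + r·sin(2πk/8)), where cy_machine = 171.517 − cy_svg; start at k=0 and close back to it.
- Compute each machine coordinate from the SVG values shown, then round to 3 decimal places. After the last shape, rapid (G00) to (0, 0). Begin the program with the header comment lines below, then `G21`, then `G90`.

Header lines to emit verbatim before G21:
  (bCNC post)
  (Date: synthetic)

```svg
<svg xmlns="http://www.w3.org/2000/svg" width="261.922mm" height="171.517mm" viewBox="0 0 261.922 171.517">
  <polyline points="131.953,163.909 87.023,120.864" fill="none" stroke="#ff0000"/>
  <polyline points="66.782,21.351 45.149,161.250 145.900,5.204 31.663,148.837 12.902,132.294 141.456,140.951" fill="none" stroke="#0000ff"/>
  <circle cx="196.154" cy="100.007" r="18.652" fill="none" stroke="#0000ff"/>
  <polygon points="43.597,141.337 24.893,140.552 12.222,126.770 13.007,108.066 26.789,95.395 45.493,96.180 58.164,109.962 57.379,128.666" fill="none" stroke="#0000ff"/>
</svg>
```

viewBox `0 0 261.922 171.517` with mm width/height → 1 unit = 1 mm. Flip: y_m = 171.517 − y_svg.

**Shape 1** — `<polyline>` line segment, stroke `#ff0000` → score (S560, F1934). Machine vertices: (131.953,7.608) → (87.023,50.653). Open path.

**Shape 2** — `<polyline>` open polyline, stroke `#0000ff` → cut (S932, F1446). Machine vertices: (66.782,150.166) → (45.149,10.267) → (145.900,166.313) → (31.663,22.680) → (12.902,39.223) → (141.456,30.566). Open path.

**Shape 3** — `<circle>` circle, stroke `#0000ff` → cut (S932, F1446). Machine vertices: (214.806,71.510) → (209.343,84.699) → (196.154,90.162) → (182.965,84.699) → (177.502,71.510) → (182.965,58.321) → (196.154,52.858) → (209.343,58.321) → (214.806,71.510). Closed: final G1 returns to the first vertex.

**Shape 4** — `<polygon>` regular polygon, stroke `#0000ff` → cut (S932, F1446). Machine vertices: (43.597,30.180) → (24.893,30.965) → (12.222,44.747) → (13.007,63.451) → (26.789,76.122) → (45.493,75.337) → (58.164,61.555) → (57.379,42.851) → (43.597,30.180). Closed: final G1 returns to the first vertex.

(bCNC post)
(Date: synthetic)
G21
G90
G00 X131.953 Y7.608
M4 S560
G1 X87.023 Y50.653 F1934
M5
G00 X66.782 Y150.166
M4 S932
G1 X45.149 Y10.267 F1446
G1 X145.900 Y166.313
G1 X31.663 Y22.680
G1 X12.902 Y39.223
G1 X141.456 Y30.566
M5
G00 X214.806 Y71.510
M4 S932
G1 X209.343 Y84.699 F1446
G1 X196.154 Y90.162
G1 X182.965 Y84.699
G1 X177.502 Y71.510
G1 X182.965 Y58.321
G1 X196.154 Y52.858
G1 X209.343 Y58.321
G1 X214.806 Y71.510
M5
G00 X43.597 Y30.180
M4 S932
G1 X24.893 Y30.965 F1446
G1 X12.222 Y44.747
G1 X13.007 Y63.451
G1 X26.789 Y76.122
G1 X45.493 Y75.337
G1 X58.164 Y61.555
G1 X57.379 Y42.851
G1 X43.597 Y30.180
M5
G00 X0.000 Y0.000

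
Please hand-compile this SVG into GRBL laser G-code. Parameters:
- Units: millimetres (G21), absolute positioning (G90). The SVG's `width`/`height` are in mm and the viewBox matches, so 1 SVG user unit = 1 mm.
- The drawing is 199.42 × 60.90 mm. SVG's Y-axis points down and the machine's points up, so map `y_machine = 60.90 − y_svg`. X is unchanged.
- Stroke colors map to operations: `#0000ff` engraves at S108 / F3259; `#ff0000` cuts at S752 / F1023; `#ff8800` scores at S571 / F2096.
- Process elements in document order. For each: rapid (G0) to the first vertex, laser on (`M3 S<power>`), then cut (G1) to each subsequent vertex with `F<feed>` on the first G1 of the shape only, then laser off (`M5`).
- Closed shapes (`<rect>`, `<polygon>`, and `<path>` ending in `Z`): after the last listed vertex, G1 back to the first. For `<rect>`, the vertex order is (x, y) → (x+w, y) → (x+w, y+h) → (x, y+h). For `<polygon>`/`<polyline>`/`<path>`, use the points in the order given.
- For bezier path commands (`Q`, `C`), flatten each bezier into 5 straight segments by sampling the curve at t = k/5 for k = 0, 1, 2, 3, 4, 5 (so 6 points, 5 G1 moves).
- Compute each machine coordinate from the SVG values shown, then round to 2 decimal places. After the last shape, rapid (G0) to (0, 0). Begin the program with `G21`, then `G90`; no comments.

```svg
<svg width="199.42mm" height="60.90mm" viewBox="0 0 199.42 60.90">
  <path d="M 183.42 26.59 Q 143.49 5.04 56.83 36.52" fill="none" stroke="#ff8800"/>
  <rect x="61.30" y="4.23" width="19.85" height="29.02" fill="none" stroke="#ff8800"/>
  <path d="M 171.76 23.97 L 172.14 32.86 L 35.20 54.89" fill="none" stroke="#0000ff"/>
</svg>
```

G21
G90
G0 X183.42 Y34.31
M3 S571
G1 X165.58 Y40.81 F2096
G1 X144.00 Y43.07
G1 X118.68 Y41.08
G1 X89.62 Y34.85
G1 X56.83 Y24.38
M5
G0 X61.30 Y56.67
M3 S571
G1 X81.15 Y56.67 F2096
G1 X81.15 Y27.65
G1 X61.30 Y27.65
G1 X61.30 Y56.67
M5
G0 X171.76 Y36.93
M3 S108
G1 X172.14 Y28.04 F3259
G1 X35.20 Y6.01
M5
G0 X0.00 Y0.00

Since the viewBox matches the mm dimensions, user units are millimetres directly. The only transform is the Y-flip y_m = 60.90 − y_svg.

Shape 1 is a quadratic bezier drawn with `<path>`. Its stroke #ff8800 means score at S571, F2096. After flipping Y the toolpath is (183.42,34.31) → (165.58,40.81) → (144.00,43.07) → (118.68,41.08) → (89.62,34.85) → (56.83,24.38).

Shape 2 is a rectangle drawn with `<rect>`. Its stroke #ff8800 means score at S571, F2096. After flipping Y the toolpath is (61.30,56.67) → (81.15,56.67) → (81.15,27.65) → (61.30,27.65) → (61.30,56.67), returning to the start.

Shape 3 is a open polyline drawn with `<path>`. Its stroke #0000ff means engrave at S108, F3259. After flipping Y the toolpath is (171.76,36.93) → (172.14,28.04) → (35.20,6.01).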